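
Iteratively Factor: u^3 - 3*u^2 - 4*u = (u)*(u^2 - 3*u - 4) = u*(u - 4)*(u + 1)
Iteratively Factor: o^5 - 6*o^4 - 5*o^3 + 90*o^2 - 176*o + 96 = (o + 4)*(o^4 - 10*o^3 + 35*o^2 - 50*o + 24) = (o - 3)*(o + 4)*(o^3 - 7*o^2 + 14*o - 8) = (o - 3)*(o - 1)*(o + 4)*(o^2 - 6*o + 8) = (o - 3)*(o - 2)*(o - 1)*(o + 4)*(o - 4)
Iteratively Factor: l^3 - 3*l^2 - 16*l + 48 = (l - 4)*(l^2 + l - 12) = (l - 4)*(l + 4)*(l - 3)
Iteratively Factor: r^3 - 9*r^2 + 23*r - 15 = (r - 3)*(r^2 - 6*r + 5) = (r - 5)*(r - 3)*(r - 1)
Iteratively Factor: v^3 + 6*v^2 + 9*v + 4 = (v + 1)*(v^2 + 5*v + 4) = (v + 1)^2*(v + 4)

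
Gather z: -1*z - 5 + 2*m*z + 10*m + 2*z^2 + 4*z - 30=10*m + 2*z^2 + z*(2*m + 3) - 35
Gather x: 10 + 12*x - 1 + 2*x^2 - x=2*x^2 + 11*x + 9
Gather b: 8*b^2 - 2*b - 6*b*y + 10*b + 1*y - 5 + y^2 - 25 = 8*b^2 + b*(8 - 6*y) + y^2 + y - 30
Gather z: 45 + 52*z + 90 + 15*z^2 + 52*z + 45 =15*z^2 + 104*z + 180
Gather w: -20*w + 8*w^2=8*w^2 - 20*w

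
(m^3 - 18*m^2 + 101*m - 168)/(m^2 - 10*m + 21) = m - 8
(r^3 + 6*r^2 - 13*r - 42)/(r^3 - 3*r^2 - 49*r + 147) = (r + 2)/(r - 7)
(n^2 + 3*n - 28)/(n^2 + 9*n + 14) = (n - 4)/(n + 2)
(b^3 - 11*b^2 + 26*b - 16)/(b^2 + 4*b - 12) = (b^2 - 9*b + 8)/(b + 6)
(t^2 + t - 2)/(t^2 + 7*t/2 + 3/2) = 2*(t^2 + t - 2)/(2*t^2 + 7*t + 3)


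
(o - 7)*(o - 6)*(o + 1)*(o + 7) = o^4 - 5*o^3 - 55*o^2 + 245*o + 294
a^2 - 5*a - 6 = (a - 6)*(a + 1)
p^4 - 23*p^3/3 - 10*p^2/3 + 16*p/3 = p*(p - 8)*(p - 2/3)*(p + 1)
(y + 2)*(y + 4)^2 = y^3 + 10*y^2 + 32*y + 32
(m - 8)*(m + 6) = m^2 - 2*m - 48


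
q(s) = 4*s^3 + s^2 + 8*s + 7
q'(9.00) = 998.00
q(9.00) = 3076.00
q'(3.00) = 122.00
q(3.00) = 148.00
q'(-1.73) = 40.45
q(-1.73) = -24.56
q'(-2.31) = 67.41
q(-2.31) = -55.45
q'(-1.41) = 29.04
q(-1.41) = -13.50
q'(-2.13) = 58.18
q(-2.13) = -44.16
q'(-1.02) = 18.44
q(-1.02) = -4.36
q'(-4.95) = 292.13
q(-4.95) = -493.25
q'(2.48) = 86.76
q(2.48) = 94.00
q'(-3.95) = 187.33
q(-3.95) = -255.52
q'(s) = 12*s^2 + 2*s + 8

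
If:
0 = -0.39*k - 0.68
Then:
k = -1.74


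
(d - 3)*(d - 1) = d^2 - 4*d + 3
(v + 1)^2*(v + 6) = v^3 + 8*v^2 + 13*v + 6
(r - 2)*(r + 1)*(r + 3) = r^3 + 2*r^2 - 5*r - 6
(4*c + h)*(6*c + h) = 24*c^2 + 10*c*h + h^2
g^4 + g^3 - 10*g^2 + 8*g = g*(g - 2)*(g - 1)*(g + 4)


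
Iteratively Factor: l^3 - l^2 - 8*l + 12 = (l - 2)*(l^2 + l - 6) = (l - 2)*(l + 3)*(l - 2)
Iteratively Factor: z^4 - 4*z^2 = (z)*(z^3 - 4*z) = z*(z - 2)*(z^2 + 2*z) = z*(z - 2)*(z + 2)*(z)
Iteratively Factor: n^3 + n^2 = (n)*(n^2 + n) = n^2*(n + 1)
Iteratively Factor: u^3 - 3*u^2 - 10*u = (u + 2)*(u^2 - 5*u) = u*(u + 2)*(u - 5)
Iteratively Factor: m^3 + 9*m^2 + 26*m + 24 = (m + 2)*(m^2 + 7*m + 12) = (m + 2)*(m + 3)*(m + 4)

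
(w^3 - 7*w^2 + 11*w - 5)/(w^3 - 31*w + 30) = (w - 1)/(w + 6)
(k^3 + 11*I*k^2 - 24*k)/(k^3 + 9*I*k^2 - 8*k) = (k + 3*I)/(k + I)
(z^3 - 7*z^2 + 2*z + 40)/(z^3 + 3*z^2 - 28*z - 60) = (z - 4)/(z + 6)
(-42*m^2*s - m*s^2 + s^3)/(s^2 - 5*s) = (-42*m^2 - m*s + s^2)/(s - 5)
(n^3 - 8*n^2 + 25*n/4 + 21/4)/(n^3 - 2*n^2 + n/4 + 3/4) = (n - 7)/(n - 1)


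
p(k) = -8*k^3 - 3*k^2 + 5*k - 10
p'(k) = -24*k^2 - 6*k + 5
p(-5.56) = 1244.50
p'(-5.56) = -703.57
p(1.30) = -26.15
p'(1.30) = -43.36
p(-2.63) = 101.63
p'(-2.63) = -145.23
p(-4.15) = 489.37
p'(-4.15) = -383.44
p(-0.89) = -11.19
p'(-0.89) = -8.67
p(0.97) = -15.27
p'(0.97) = -23.40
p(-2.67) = 107.54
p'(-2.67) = -150.07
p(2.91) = -217.99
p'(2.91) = -215.69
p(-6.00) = 1580.00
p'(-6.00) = -823.00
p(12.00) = -14206.00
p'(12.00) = -3523.00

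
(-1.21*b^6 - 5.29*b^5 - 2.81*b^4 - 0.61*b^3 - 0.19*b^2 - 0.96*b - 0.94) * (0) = 0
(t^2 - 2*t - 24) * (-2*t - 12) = -2*t^3 - 8*t^2 + 72*t + 288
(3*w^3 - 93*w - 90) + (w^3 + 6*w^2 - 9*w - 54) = 4*w^3 + 6*w^2 - 102*w - 144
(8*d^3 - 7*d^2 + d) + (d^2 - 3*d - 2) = 8*d^3 - 6*d^2 - 2*d - 2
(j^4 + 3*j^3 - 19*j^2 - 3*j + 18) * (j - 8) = j^5 - 5*j^4 - 43*j^3 + 149*j^2 + 42*j - 144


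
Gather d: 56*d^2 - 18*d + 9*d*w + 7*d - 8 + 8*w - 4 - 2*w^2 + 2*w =56*d^2 + d*(9*w - 11) - 2*w^2 + 10*w - 12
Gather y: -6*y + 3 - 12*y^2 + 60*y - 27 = -12*y^2 + 54*y - 24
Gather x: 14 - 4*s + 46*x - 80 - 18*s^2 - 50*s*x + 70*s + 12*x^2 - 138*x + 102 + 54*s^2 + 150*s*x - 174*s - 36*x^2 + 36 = 36*s^2 - 108*s - 24*x^2 + x*(100*s - 92) + 72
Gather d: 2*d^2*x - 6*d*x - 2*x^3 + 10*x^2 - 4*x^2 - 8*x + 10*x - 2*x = 2*d^2*x - 6*d*x - 2*x^3 + 6*x^2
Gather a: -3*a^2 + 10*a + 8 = -3*a^2 + 10*a + 8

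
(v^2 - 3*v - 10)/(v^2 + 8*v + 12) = (v - 5)/(v + 6)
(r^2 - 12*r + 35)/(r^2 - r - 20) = (r - 7)/(r + 4)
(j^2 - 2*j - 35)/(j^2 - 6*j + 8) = (j^2 - 2*j - 35)/(j^2 - 6*j + 8)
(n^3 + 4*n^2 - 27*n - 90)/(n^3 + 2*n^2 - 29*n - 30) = (n + 3)/(n + 1)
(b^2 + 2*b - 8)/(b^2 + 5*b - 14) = (b + 4)/(b + 7)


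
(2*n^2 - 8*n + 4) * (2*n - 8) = 4*n^3 - 32*n^2 + 72*n - 32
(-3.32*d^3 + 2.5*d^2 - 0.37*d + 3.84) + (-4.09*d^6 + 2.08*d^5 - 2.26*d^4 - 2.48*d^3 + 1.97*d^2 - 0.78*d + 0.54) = -4.09*d^6 + 2.08*d^5 - 2.26*d^4 - 5.8*d^3 + 4.47*d^2 - 1.15*d + 4.38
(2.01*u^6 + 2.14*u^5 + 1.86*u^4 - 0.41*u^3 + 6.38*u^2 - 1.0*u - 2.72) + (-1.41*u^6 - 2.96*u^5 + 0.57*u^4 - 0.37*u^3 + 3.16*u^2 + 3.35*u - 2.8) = 0.6*u^6 - 0.82*u^5 + 2.43*u^4 - 0.78*u^3 + 9.54*u^2 + 2.35*u - 5.52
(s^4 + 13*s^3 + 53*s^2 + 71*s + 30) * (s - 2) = s^5 + 11*s^4 + 27*s^3 - 35*s^2 - 112*s - 60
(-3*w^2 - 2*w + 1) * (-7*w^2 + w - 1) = 21*w^4 + 11*w^3 - 6*w^2 + 3*w - 1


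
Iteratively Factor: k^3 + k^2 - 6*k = (k - 2)*(k^2 + 3*k) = k*(k - 2)*(k + 3)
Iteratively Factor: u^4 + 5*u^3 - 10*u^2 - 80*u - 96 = (u + 3)*(u^3 + 2*u^2 - 16*u - 32) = (u + 3)*(u + 4)*(u^2 - 2*u - 8) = (u - 4)*(u + 3)*(u + 4)*(u + 2)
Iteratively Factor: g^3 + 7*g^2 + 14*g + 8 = (g + 4)*(g^2 + 3*g + 2) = (g + 1)*(g + 4)*(g + 2)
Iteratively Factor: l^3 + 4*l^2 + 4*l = (l + 2)*(l^2 + 2*l) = l*(l + 2)*(l + 2)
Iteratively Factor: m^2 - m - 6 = (m + 2)*(m - 3)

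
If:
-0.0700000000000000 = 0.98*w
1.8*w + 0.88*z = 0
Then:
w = -0.07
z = 0.15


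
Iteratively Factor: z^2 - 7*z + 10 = (z - 2)*(z - 5)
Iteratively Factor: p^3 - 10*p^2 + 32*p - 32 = (p - 4)*(p^2 - 6*p + 8) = (p - 4)*(p - 2)*(p - 4)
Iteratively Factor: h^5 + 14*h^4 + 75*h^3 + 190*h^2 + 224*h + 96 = (h + 3)*(h^4 + 11*h^3 + 42*h^2 + 64*h + 32) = (h + 1)*(h + 3)*(h^3 + 10*h^2 + 32*h + 32) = (h + 1)*(h + 3)*(h + 4)*(h^2 + 6*h + 8) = (h + 1)*(h + 3)*(h + 4)^2*(h + 2)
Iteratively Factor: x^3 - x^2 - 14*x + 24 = (x + 4)*(x^2 - 5*x + 6) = (x - 3)*(x + 4)*(x - 2)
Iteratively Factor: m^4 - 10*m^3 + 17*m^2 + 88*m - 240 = (m + 3)*(m^3 - 13*m^2 + 56*m - 80) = (m - 5)*(m + 3)*(m^2 - 8*m + 16) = (m - 5)*(m - 4)*(m + 3)*(m - 4)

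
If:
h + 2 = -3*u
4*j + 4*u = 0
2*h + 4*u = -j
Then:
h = 2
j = 4/3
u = -4/3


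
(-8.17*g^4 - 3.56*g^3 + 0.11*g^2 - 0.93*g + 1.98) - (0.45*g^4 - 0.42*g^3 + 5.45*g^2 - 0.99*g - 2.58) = -8.62*g^4 - 3.14*g^3 - 5.34*g^2 + 0.0599999999999999*g + 4.56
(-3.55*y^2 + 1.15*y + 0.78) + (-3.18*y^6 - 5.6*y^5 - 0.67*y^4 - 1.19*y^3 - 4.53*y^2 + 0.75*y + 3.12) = -3.18*y^6 - 5.6*y^5 - 0.67*y^4 - 1.19*y^3 - 8.08*y^2 + 1.9*y + 3.9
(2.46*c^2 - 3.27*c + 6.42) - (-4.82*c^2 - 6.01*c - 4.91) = 7.28*c^2 + 2.74*c + 11.33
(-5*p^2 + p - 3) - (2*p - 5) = -5*p^2 - p + 2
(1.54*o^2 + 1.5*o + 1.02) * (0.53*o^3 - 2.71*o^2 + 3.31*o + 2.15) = 0.8162*o^5 - 3.3784*o^4 + 1.573*o^3 + 5.5118*o^2 + 6.6012*o + 2.193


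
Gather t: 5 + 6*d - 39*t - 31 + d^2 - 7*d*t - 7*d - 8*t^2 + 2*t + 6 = d^2 - d - 8*t^2 + t*(-7*d - 37) - 20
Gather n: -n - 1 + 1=-n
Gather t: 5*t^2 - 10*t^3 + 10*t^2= -10*t^3 + 15*t^2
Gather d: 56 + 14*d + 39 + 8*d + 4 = 22*d + 99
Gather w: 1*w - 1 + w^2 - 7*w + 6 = w^2 - 6*w + 5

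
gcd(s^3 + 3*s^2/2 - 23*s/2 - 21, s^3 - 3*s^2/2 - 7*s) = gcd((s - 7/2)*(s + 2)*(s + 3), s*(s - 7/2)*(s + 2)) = s^2 - 3*s/2 - 7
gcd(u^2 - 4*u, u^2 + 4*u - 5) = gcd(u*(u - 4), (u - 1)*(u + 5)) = 1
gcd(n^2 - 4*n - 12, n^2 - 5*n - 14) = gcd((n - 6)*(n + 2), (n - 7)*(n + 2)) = n + 2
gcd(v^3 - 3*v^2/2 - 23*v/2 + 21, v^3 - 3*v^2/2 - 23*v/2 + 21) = v^3 - 3*v^2/2 - 23*v/2 + 21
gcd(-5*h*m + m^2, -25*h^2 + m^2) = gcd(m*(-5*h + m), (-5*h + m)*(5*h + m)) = 5*h - m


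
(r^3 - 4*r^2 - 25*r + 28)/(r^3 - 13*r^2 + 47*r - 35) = (r + 4)/(r - 5)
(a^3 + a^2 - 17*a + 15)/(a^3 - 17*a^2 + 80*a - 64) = (a^2 + 2*a - 15)/(a^2 - 16*a + 64)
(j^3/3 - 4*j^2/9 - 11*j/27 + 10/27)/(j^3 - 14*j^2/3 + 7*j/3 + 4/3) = (9*j^3 - 12*j^2 - 11*j + 10)/(9*(3*j^3 - 14*j^2 + 7*j + 4))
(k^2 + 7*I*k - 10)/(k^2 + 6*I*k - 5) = (k + 2*I)/(k + I)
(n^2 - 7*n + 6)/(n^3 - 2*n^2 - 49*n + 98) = (n^2 - 7*n + 6)/(n^3 - 2*n^2 - 49*n + 98)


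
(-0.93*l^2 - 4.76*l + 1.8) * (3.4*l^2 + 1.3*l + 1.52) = -3.162*l^4 - 17.393*l^3 - 1.4816*l^2 - 4.8952*l + 2.736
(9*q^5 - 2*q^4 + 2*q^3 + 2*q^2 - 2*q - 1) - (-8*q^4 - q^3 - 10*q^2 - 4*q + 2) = 9*q^5 + 6*q^4 + 3*q^3 + 12*q^2 + 2*q - 3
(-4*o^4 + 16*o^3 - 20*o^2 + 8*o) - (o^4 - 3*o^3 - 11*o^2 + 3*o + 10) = -5*o^4 + 19*o^3 - 9*o^2 + 5*o - 10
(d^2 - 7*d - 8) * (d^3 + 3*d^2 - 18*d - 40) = d^5 - 4*d^4 - 47*d^3 + 62*d^2 + 424*d + 320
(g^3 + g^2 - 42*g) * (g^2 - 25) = g^5 + g^4 - 67*g^3 - 25*g^2 + 1050*g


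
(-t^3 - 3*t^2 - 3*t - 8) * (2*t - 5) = -2*t^4 - t^3 + 9*t^2 - t + 40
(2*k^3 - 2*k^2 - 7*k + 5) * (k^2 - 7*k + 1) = 2*k^5 - 16*k^4 + 9*k^3 + 52*k^2 - 42*k + 5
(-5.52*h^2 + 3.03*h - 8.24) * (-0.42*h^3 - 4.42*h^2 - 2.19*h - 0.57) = 2.3184*h^5 + 23.1258*h^4 + 2.157*h^3 + 32.9315*h^2 + 16.3185*h + 4.6968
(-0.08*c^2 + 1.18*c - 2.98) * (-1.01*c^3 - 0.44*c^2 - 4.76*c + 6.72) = 0.0808*c^5 - 1.1566*c^4 + 2.8714*c^3 - 4.8432*c^2 + 22.1144*c - 20.0256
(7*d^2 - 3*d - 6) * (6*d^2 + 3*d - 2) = 42*d^4 + 3*d^3 - 59*d^2 - 12*d + 12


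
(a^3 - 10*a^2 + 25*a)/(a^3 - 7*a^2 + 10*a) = (a - 5)/(a - 2)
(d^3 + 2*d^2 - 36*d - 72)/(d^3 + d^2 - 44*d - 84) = (d - 6)/(d - 7)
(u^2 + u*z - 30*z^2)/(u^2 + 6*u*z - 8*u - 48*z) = (u - 5*z)/(u - 8)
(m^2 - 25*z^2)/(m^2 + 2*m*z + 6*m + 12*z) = (m^2 - 25*z^2)/(m^2 + 2*m*z + 6*m + 12*z)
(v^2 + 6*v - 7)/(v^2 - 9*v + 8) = (v + 7)/(v - 8)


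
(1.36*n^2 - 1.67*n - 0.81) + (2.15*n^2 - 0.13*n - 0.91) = 3.51*n^2 - 1.8*n - 1.72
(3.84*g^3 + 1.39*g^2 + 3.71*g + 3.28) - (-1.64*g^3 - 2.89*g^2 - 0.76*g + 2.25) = 5.48*g^3 + 4.28*g^2 + 4.47*g + 1.03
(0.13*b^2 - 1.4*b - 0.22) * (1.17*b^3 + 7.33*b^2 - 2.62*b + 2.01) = 0.1521*b^5 - 0.6851*b^4 - 10.86*b^3 + 2.3167*b^2 - 2.2376*b - 0.4422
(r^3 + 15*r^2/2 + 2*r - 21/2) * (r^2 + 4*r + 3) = r^5 + 23*r^4/2 + 35*r^3 + 20*r^2 - 36*r - 63/2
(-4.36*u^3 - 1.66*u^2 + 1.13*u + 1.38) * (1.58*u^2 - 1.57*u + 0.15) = -6.8888*u^5 + 4.2224*u^4 + 3.7376*u^3 + 0.1573*u^2 - 1.9971*u + 0.207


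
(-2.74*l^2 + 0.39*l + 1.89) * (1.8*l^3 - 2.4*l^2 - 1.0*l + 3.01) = -4.932*l^5 + 7.278*l^4 + 5.206*l^3 - 13.1734*l^2 - 0.7161*l + 5.6889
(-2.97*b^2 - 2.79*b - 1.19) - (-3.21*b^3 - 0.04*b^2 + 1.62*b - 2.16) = 3.21*b^3 - 2.93*b^2 - 4.41*b + 0.97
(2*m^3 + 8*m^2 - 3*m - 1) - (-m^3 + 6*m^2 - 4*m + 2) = 3*m^3 + 2*m^2 + m - 3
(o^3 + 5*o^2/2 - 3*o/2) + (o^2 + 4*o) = o^3 + 7*o^2/2 + 5*o/2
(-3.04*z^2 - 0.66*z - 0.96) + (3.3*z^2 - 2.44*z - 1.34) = 0.26*z^2 - 3.1*z - 2.3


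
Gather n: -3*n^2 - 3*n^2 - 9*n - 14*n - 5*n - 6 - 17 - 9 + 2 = -6*n^2 - 28*n - 30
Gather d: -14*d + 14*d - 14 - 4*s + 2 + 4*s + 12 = 0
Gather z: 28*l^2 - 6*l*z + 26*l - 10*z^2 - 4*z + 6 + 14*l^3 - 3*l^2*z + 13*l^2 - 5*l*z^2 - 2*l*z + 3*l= 14*l^3 + 41*l^2 + 29*l + z^2*(-5*l - 10) + z*(-3*l^2 - 8*l - 4) + 6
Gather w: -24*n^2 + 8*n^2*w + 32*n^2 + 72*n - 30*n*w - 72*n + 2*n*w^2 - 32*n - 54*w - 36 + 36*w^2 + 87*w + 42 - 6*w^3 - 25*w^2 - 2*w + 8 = 8*n^2 - 32*n - 6*w^3 + w^2*(2*n + 11) + w*(8*n^2 - 30*n + 31) + 14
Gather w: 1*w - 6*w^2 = -6*w^2 + w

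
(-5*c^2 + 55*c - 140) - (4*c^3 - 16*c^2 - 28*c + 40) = -4*c^3 + 11*c^2 + 83*c - 180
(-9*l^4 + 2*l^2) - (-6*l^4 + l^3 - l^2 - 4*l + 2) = -3*l^4 - l^3 + 3*l^2 + 4*l - 2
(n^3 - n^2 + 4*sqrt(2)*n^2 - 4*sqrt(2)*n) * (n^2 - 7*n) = n^5 - 8*n^4 + 4*sqrt(2)*n^4 - 32*sqrt(2)*n^3 + 7*n^3 + 28*sqrt(2)*n^2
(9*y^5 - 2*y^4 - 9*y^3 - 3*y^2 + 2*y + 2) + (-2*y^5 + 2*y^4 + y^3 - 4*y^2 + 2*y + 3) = 7*y^5 - 8*y^3 - 7*y^2 + 4*y + 5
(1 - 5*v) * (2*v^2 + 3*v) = -10*v^3 - 13*v^2 + 3*v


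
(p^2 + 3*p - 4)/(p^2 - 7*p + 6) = (p + 4)/(p - 6)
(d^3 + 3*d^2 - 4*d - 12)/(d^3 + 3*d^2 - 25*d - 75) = (d^2 - 4)/(d^2 - 25)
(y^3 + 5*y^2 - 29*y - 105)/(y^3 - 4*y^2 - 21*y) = (y^2 + 2*y - 35)/(y*(y - 7))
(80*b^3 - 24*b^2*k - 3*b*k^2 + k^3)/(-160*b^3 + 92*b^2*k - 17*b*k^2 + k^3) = (-20*b^2 + b*k + k^2)/(40*b^2 - 13*b*k + k^2)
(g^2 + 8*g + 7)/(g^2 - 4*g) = (g^2 + 8*g + 7)/(g*(g - 4))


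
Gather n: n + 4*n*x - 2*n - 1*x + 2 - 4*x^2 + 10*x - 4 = n*(4*x - 1) - 4*x^2 + 9*x - 2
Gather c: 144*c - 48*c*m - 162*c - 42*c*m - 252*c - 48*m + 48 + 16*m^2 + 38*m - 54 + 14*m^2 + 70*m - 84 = c*(-90*m - 270) + 30*m^2 + 60*m - 90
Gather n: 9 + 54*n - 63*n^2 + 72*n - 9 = -63*n^2 + 126*n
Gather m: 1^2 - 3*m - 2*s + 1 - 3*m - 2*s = -6*m - 4*s + 2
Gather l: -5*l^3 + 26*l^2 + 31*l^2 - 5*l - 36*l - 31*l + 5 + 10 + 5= -5*l^3 + 57*l^2 - 72*l + 20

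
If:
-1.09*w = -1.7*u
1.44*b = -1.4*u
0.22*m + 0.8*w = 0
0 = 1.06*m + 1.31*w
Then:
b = 0.00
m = 0.00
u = 0.00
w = 0.00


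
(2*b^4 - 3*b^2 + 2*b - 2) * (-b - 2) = -2*b^5 - 4*b^4 + 3*b^3 + 4*b^2 - 2*b + 4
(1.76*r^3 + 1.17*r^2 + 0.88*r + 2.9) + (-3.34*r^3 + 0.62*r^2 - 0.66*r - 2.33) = -1.58*r^3 + 1.79*r^2 + 0.22*r + 0.57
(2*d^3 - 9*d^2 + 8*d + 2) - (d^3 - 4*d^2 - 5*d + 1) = d^3 - 5*d^2 + 13*d + 1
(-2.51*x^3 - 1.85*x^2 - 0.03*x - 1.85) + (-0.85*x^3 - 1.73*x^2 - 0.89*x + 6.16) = -3.36*x^3 - 3.58*x^2 - 0.92*x + 4.31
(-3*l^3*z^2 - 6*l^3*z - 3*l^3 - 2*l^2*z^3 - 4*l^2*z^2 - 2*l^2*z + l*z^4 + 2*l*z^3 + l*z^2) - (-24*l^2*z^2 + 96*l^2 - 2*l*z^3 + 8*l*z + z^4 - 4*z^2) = -3*l^3*z^2 - 6*l^3*z - 3*l^3 - 2*l^2*z^3 + 20*l^2*z^2 - 2*l^2*z - 96*l^2 + l*z^4 + 4*l*z^3 + l*z^2 - 8*l*z - z^4 + 4*z^2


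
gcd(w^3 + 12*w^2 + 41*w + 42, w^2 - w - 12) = w + 3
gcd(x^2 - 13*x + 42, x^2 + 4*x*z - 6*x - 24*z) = x - 6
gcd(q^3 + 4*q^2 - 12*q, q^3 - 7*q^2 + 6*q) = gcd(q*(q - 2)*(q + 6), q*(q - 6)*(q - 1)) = q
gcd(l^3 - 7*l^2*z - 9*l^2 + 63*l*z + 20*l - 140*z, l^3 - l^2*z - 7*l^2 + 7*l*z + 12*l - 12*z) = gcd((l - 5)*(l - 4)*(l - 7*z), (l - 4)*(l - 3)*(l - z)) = l - 4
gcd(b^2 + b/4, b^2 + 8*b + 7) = 1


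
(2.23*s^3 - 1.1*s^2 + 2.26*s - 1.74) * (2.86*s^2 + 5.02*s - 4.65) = 6.3778*s^5 + 8.0486*s^4 - 9.4279*s^3 + 11.4838*s^2 - 19.2438*s + 8.091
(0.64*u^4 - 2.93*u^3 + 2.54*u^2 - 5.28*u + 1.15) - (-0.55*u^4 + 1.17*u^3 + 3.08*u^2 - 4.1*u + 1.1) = 1.19*u^4 - 4.1*u^3 - 0.54*u^2 - 1.18*u + 0.0499999999999998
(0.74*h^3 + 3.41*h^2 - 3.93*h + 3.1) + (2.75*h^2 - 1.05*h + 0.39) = 0.74*h^3 + 6.16*h^2 - 4.98*h + 3.49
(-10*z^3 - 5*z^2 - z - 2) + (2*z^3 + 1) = -8*z^3 - 5*z^2 - z - 1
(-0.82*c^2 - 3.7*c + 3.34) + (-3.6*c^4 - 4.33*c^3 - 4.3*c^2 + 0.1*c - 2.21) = -3.6*c^4 - 4.33*c^3 - 5.12*c^2 - 3.6*c + 1.13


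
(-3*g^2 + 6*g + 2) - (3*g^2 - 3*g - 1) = -6*g^2 + 9*g + 3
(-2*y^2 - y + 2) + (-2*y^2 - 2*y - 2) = -4*y^2 - 3*y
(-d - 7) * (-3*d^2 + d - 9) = 3*d^3 + 20*d^2 + 2*d + 63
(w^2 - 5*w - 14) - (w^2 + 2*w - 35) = 21 - 7*w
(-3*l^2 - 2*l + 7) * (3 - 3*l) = 9*l^3 - 3*l^2 - 27*l + 21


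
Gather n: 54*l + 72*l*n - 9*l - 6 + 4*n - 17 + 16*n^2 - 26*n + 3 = 45*l + 16*n^2 + n*(72*l - 22) - 20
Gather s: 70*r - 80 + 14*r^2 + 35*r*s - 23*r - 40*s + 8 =14*r^2 + 47*r + s*(35*r - 40) - 72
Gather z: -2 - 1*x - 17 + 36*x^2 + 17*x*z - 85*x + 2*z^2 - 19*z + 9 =36*x^2 - 86*x + 2*z^2 + z*(17*x - 19) - 10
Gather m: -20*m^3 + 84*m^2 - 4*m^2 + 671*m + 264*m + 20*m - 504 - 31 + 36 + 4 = -20*m^3 + 80*m^2 + 955*m - 495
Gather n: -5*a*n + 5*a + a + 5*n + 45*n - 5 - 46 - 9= 6*a + n*(50 - 5*a) - 60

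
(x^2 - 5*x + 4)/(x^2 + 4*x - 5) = (x - 4)/(x + 5)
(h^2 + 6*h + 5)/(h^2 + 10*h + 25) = (h + 1)/(h + 5)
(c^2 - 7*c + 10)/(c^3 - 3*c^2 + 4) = (c - 5)/(c^2 - c - 2)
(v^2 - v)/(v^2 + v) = (v - 1)/(v + 1)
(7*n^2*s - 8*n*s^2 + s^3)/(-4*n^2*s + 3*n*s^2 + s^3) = (-7*n + s)/(4*n + s)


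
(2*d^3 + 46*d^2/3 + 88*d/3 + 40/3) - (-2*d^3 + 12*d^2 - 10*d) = 4*d^3 + 10*d^2/3 + 118*d/3 + 40/3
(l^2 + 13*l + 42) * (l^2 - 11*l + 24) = l^4 + 2*l^3 - 77*l^2 - 150*l + 1008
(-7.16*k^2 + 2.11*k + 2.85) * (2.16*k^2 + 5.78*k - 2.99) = -15.4656*k^4 - 36.8272*k^3 + 39.7602*k^2 + 10.1641*k - 8.5215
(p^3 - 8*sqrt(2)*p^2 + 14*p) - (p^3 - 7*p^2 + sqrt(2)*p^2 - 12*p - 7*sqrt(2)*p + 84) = -9*sqrt(2)*p^2 + 7*p^2 + 7*sqrt(2)*p + 26*p - 84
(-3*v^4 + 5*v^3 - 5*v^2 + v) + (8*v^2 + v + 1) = -3*v^4 + 5*v^3 + 3*v^2 + 2*v + 1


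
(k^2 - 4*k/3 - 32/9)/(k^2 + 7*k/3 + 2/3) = (9*k^2 - 12*k - 32)/(3*(3*k^2 + 7*k + 2))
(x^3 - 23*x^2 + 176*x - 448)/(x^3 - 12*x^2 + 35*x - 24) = (x^2 - 15*x + 56)/(x^2 - 4*x + 3)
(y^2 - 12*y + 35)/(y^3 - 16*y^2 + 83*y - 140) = 1/(y - 4)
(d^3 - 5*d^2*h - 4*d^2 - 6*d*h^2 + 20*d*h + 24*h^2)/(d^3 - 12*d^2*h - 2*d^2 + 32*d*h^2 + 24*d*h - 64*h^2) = (d^3 - 5*d^2*h - 4*d^2 - 6*d*h^2 + 20*d*h + 24*h^2)/(d^3 - 12*d^2*h - 2*d^2 + 32*d*h^2 + 24*d*h - 64*h^2)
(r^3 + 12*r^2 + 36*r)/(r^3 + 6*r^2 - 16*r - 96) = r*(r + 6)/(r^2 - 16)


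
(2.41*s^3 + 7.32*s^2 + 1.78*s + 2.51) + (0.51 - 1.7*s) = 2.41*s^3 + 7.32*s^2 + 0.0800000000000001*s + 3.02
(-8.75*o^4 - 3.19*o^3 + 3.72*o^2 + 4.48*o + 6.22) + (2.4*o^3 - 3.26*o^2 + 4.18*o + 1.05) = -8.75*o^4 - 0.79*o^3 + 0.46*o^2 + 8.66*o + 7.27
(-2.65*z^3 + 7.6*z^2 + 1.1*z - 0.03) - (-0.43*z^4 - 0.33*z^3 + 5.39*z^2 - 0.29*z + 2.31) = 0.43*z^4 - 2.32*z^3 + 2.21*z^2 + 1.39*z - 2.34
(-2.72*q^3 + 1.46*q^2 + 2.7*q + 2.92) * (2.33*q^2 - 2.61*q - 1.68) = -6.3376*q^5 + 10.501*q^4 + 7.05*q^3 - 2.6962*q^2 - 12.1572*q - 4.9056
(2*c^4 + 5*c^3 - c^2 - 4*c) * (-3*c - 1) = -6*c^5 - 17*c^4 - 2*c^3 + 13*c^2 + 4*c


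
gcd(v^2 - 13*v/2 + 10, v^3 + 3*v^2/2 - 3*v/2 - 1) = 1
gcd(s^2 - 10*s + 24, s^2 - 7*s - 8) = 1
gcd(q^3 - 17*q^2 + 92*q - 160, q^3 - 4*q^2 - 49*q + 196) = q - 4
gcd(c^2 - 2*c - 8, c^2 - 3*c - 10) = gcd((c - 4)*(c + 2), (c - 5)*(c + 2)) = c + 2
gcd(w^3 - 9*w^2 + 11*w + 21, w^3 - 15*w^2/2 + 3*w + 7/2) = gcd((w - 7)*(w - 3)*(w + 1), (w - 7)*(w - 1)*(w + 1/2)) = w - 7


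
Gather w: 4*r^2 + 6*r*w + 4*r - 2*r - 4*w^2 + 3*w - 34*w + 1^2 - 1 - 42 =4*r^2 + 2*r - 4*w^2 + w*(6*r - 31) - 42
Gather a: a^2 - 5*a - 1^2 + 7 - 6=a^2 - 5*a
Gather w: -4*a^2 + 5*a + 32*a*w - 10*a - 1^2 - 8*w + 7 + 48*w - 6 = -4*a^2 - 5*a + w*(32*a + 40)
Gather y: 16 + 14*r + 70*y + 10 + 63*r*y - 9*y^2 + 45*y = 14*r - 9*y^2 + y*(63*r + 115) + 26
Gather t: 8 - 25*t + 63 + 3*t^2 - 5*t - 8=3*t^2 - 30*t + 63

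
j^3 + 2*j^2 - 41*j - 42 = (j - 6)*(j + 1)*(j + 7)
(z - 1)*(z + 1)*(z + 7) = z^3 + 7*z^2 - z - 7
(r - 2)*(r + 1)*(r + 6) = r^3 + 5*r^2 - 8*r - 12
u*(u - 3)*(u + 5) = u^3 + 2*u^2 - 15*u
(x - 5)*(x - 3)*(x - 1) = x^3 - 9*x^2 + 23*x - 15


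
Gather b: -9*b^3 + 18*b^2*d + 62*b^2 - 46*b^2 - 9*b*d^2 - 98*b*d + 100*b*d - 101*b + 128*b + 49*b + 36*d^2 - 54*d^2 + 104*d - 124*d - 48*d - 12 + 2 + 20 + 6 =-9*b^3 + b^2*(18*d + 16) + b*(-9*d^2 + 2*d + 76) - 18*d^2 - 68*d + 16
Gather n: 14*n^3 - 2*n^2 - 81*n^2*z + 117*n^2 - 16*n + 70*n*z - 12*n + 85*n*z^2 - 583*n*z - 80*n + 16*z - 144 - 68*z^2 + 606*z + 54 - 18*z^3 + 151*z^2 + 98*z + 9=14*n^3 + n^2*(115 - 81*z) + n*(85*z^2 - 513*z - 108) - 18*z^3 + 83*z^2 + 720*z - 81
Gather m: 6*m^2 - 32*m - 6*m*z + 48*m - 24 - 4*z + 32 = 6*m^2 + m*(16 - 6*z) - 4*z + 8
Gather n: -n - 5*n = -6*n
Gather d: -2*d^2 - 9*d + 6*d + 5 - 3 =-2*d^2 - 3*d + 2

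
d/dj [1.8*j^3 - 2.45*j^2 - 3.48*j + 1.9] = 5.4*j^2 - 4.9*j - 3.48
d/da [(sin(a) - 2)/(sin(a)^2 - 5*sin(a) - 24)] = (4*sin(a) + cos(a)^2 - 35)*cos(a)/((sin(a) - 8)^2*(sin(a) + 3)^2)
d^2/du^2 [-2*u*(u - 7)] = -4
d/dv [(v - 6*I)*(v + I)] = 2*v - 5*I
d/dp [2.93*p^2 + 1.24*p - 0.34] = 5.86*p + 1.24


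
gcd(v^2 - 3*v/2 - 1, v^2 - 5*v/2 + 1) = v - 2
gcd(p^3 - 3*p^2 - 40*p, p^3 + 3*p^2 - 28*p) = p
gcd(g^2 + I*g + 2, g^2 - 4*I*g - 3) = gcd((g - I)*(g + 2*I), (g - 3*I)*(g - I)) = g - I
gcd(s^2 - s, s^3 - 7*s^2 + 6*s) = s^2 - s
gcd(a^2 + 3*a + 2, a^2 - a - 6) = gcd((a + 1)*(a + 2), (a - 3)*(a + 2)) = a + 2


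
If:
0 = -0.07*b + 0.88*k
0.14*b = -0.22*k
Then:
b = 0.00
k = 0.00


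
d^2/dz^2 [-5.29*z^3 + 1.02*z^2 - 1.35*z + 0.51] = 2.04 - 31.74*z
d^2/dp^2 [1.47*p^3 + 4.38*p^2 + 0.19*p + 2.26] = 8.82*p + 8.76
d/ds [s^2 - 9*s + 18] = 2*s - 9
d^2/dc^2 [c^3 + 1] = 6*c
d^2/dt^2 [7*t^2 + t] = 14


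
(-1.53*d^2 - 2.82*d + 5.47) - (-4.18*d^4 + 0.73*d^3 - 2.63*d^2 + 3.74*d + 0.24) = 4.18*d^4 - 0.73*d^3 + 1.1*d^2 - 6.56*d + 5.23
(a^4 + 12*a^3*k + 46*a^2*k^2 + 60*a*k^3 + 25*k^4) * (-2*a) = -2*a^5 - 24*a^4*k - 92*a^3*k^2 - 120*a^2*k^3 - 50*a*k^4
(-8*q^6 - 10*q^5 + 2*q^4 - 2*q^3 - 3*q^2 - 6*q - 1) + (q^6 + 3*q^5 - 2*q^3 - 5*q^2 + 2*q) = -7*q^6 - 7*q^5 + 2*q^4 - 4*q^3 - 8*q^2 - 4*q - 1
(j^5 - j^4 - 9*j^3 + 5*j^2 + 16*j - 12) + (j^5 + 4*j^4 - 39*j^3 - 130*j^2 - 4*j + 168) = 2*j^5 + 3*j^4 - 48*j^3 - 125*j^2 + 12*j + 156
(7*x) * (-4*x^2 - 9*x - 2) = -28*x^3 - 63*x^2 - 14*x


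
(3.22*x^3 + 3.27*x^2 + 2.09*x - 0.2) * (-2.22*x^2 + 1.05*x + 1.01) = -7.1484*x^5 - 3.8784*x^4 + 2.0459*x^3 + 5.9412*x^2 + 1.9009*x - 0.202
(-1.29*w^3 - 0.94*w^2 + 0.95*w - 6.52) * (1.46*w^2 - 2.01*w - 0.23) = -1.8834*w^5 + 1.2205*w^4 + 3.5731*w^3 - 11.2125*w^2 + 12.8867*w + 1.4996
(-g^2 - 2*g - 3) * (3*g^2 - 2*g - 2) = -3*g^4 - 4*g^3 - 3*g^2 + 10*g + 6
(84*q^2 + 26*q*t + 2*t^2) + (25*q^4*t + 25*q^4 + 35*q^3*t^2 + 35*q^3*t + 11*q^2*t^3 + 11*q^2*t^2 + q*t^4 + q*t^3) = 25*q^4*t + 25*q^4 + 35*q^3*t^2 + 35*q^3*t + 11*q^2*t^3 + 11*q^2*t^2 + 84*q^2 + q*t^4 + q*t^3 + 26*q*t + 2*t^2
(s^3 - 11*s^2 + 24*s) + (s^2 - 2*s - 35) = s^3 - 10*s^2 + 22*s - 35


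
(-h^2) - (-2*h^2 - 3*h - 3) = h^2 + 3*h + 3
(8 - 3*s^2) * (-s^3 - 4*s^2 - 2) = 3*s^5 + 12*s^4 - 8*s^3 - 26*s^2 - 16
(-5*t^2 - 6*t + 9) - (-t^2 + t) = -4*t^2 - 7*t + 9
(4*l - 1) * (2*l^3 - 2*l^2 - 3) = 8*l^4 - 10*l^3 + 2*l^2 - 12*l + 3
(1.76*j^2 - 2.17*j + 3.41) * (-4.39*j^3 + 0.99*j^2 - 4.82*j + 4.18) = -7.7264*j^5 + 11.2687*j^4 - 25.6014*j^3 + 21.1921*j^2 - 25.5068*j + 14.2538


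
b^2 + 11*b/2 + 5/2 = (b + 1/2)*(b + 5)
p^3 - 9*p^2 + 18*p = p*(p - 6)*(p - 3)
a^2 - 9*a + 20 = (a - 5)*(a - 4)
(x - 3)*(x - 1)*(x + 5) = x^3 + x^2 - 17*x + 15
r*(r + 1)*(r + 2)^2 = r^4 + 5*r^3 + 8*r^2 + 4*r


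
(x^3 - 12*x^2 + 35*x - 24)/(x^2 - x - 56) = (x^2 - 4*x + 3)/(x + 7)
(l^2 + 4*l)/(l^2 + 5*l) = (l + 4)/(l + 5)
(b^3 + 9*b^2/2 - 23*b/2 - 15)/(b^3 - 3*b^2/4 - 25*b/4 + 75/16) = 8*(b^2 + 7*b + 6)/(8*b^2 + 14*b - 15)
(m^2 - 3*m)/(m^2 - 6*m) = (m - 3)/(m - 6)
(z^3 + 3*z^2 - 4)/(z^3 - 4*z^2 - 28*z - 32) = (z - 1)/(z - 8)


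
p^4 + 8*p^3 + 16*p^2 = p^2*(p + 4)^2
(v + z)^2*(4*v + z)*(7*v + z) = 28*v^4 + 67*v^3*z + 51*v^2*z^2 + 13*v*z^3 + z^4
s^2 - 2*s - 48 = (s - 8)*(s + 6)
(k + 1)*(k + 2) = k^2 + 3*k + 2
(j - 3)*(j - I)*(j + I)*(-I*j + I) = -I*j^4 + 4*I*j^3 - 4*I*j^2 + 4*I*j - 3*I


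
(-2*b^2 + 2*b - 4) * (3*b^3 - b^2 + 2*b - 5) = -6*b^5 + 8*b^4 - 18*b^3 + 18*b^2 - 18*b + 20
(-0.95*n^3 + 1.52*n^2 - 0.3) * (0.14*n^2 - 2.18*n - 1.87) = -0.133*n^5 + 2.2838*n^4 - 1.5371*n^3 - 2.8844*n^2 + 0.654*n + 0.561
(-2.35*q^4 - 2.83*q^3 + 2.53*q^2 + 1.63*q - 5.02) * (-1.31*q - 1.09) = 3.0785*q^5 + 6.2688*q^4 - 0.2296*q^3 - 4.893*q^2 + 4.7995*q + 5.4718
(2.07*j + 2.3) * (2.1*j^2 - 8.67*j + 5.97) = 4.347*j^3 - 13.1169*j^2 - 7.5831*j + 13.731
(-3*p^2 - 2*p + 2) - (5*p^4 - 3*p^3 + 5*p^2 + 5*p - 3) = -5*p^4 + 3*p^3 - 8*p^2 - 7*p + 5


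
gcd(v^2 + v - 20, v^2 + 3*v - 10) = v + 5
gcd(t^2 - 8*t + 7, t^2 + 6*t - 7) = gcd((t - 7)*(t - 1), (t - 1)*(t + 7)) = t - 1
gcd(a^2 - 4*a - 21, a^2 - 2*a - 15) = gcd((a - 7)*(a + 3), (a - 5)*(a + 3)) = a + 3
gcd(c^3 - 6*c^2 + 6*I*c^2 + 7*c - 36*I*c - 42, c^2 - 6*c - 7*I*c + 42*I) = c - 6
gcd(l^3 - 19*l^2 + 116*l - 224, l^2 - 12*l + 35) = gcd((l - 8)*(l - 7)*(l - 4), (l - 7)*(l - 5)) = l - 7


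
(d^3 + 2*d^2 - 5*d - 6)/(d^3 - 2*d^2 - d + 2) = (d + 3)/(d - 1)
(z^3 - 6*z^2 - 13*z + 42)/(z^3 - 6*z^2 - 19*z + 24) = (z^2 - 9*z + 14)/(z^2 - 9*z + 8)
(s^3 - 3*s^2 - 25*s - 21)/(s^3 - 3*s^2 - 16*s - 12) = (s^2 - 4*s - 21)/(s^2 - 4*s - 12)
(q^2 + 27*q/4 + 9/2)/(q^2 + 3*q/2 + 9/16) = 4*(q + 6)/(4*q + 3)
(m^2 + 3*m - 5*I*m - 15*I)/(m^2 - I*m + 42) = (m^2 + m*(3 - 5*I) - 15*I)/(m^2 - I*m + 42)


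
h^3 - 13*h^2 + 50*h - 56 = (h - 7)*(h - 4)*(h - 2)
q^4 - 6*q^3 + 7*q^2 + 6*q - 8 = (q - 4)*(q - 2)*(q - 1)*(q + 1)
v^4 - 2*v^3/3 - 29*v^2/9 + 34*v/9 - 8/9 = (v - 4/3)*(v - 1)*(v - 1/3)*(v + 2)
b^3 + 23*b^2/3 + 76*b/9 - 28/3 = (b - 2/3)*(b + 7/3)*(b + 6)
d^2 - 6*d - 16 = (d - 8)*(d + 2)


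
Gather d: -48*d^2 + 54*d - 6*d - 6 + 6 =-48*d^2 + 48*d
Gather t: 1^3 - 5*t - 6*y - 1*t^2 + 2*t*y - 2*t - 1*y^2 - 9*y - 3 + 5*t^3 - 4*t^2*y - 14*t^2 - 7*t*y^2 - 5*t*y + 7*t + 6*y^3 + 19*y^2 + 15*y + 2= 5*t^3 + t^2*(-4*y - 15) + t*(-7*y^2 - 3*y) + 6*y^3 + 18*y^2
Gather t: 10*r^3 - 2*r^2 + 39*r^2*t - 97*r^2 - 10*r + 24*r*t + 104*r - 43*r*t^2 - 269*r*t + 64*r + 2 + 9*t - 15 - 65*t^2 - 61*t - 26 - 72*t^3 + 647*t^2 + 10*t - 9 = 10*r^3 - 99*r^2 + 158*r - 72*t^3 + t^2*(582 - 43*r) + t*(39*r^2 - 245*r - 42) - 48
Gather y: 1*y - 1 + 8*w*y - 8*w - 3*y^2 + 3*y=-8*w - 3*y^2 + y*(8*w + 4) - 1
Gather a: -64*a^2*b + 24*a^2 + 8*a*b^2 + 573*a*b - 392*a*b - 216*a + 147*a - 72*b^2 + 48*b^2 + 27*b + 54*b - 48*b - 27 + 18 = a^2*(24 - 64*b) + a*(8*b^2 + 181*b - 69) - 24*b^2 + 33*b - 9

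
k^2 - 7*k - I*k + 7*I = (k - 7)*(k - I)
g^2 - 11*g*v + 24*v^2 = (g - 8*v)*(g - 3*v)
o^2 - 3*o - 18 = (o - 6)*(o + 3)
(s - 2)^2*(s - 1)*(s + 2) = s^4 - 3*s^3 - 2*s^2 + 12*s - 8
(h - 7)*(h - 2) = h^2 - 9*h + 14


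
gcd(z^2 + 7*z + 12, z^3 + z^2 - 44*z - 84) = 1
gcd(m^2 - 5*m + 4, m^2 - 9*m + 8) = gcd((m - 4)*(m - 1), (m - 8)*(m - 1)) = m - 1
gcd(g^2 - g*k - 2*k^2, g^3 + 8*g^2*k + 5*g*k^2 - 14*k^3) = 1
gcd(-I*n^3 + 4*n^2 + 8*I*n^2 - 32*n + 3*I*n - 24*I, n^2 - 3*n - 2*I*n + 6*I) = 1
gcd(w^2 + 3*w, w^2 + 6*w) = w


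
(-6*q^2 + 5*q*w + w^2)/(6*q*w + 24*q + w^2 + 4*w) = (-q + w)/(w + 4)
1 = 1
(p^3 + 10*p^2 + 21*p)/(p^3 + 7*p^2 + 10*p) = (p^2 + 10*p + 21)/(p^2 + 7*p + 10)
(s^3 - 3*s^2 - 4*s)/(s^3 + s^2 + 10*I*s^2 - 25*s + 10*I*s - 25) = s*(s - 4)/(s^2 + 10*I*s - 25)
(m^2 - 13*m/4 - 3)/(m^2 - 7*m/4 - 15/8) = 2*(m - 4)/(2*m - 5)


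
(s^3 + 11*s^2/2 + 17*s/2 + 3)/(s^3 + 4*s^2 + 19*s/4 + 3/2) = 2*(s + 3)/(2*s + 3)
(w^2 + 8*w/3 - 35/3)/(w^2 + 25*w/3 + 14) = (3*w^2 + 8*w - 35)/(3*w^2 + 25*w + 42)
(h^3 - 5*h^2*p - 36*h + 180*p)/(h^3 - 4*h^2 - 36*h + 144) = (h - 5*p)/(h - 4)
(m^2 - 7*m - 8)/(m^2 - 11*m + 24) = (m + 1)/(m - 3)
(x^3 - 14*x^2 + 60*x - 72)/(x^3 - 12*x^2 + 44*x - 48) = (x - 6)/(x - 4)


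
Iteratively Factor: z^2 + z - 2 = (z - 1)*(z + 2)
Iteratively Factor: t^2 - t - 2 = (t + 1)*(t - 2)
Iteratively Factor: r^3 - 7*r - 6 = (r + 2)*(r^2 - 2*r - 3) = (r - 3)*(r + 2)*(r + 1)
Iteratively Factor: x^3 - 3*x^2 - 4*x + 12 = (x - 3)*(x^2 - 4) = (x - 3)*(x - 2)*(x + 2)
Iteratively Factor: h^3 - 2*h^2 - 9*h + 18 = (h - 2)*(h^2 - 9) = (h - 3)*(h - 2)*(h + 3)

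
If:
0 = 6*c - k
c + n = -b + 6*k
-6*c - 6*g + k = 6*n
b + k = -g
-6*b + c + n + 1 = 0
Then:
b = 29/131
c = 2/131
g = -41/131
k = 12/131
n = 41/131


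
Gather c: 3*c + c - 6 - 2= 4*c - 8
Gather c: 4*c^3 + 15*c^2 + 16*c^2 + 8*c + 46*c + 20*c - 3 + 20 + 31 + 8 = 4*c^3 + 31*c^2 + 74*c + 56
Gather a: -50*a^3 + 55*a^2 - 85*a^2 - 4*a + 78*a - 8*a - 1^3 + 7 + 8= -50*a^3 - 30*a^2 + 66*a + 14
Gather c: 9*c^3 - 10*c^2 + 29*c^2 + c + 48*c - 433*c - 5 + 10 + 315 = 9*c^3 + 19*c^2 - 384*c + 320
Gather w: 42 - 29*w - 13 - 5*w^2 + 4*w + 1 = -5*w^2 - 25*w + 30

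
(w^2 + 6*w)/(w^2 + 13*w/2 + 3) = 2*w/(2*w + 1)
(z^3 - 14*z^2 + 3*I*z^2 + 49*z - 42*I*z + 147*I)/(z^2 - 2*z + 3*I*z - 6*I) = (z^2 - 14*z + 49)/(z - 2)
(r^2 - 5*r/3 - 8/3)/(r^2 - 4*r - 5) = (r - 8/3)/(r - 5)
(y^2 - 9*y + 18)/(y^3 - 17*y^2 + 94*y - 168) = (y - 3)/(y^2 - 11*y + 28)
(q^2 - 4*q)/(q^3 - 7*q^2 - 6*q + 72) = q/(q^2 - 3*q - 18)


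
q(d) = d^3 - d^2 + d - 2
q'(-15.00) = 706.00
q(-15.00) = -3617.00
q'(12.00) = 409.00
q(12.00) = 1594.00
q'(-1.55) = 11.31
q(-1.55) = -9.68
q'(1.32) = 3.59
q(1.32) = -0.12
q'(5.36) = 76.47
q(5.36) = 128.62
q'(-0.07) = 1.15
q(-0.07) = -2.08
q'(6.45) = 112.91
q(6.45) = 231.18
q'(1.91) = 8.12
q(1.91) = 3.23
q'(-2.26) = 20.84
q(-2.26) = -20.91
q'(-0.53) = 2.90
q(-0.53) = -2.96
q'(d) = 3*d^2 - 2*d + 1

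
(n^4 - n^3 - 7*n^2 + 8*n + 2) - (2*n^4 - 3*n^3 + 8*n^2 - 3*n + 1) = -n^4 + 2*n^3 - 15*n^2 + 11*n + 1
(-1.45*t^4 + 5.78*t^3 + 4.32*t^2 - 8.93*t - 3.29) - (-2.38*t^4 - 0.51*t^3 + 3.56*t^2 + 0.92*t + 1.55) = 0.93*t^4 + 6.29*t^3 + 0.76*t^2 - 9.85*t - 4.84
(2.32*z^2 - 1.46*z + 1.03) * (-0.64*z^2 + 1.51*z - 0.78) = -1.4848*z^4 + 4.4376*z^3 - 4.6734*z^2 + 2.6941*z - 0.8034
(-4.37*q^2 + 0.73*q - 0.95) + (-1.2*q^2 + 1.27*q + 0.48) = -5.57*q^2 + 2.0*q - 0.47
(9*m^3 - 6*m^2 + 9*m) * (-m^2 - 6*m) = -9*m^5 - 48*m^4 + 27*m^3 - 54*m^2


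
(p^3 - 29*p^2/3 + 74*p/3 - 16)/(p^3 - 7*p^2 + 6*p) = (p - 8/3)/p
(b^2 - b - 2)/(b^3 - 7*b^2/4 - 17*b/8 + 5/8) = 8*(b - 2)/(8*b^2 - 22*b + 5)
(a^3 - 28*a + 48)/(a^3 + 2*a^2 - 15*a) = (a^3 - 28*a + 48)/(a*(a^2 + 2*a - 15))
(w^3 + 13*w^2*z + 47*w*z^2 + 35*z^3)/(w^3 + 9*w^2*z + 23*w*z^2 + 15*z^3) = (w + 7*z)/(w + 3*z)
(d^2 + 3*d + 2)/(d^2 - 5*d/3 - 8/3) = 3*(d + 2)/(3*d - 8)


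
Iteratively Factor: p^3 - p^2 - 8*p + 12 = (p - 2)*(p^2 + p - 6) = (p - 2)^2*(p + 3)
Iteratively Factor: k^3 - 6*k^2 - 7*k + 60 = (k - 5)*(k^2 - k - 12) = (k - 5)*(k + 3)*(k - 4)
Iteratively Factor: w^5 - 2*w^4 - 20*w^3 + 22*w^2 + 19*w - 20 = (w + 1)*(w^4 - 3*w^3 - 17*w^2 + 39*w - 20) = (w - 5)*(w + 1)*(w^3 + 2*w^2 - 7*w + 4) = (w - 5)*(w - 1)*(w + 1)*(w^2 + 3*w - 4) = (w - 5)*(w - 1)*(w + 1)*(w + 4)*(w - 1)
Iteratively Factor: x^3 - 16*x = (x - 4)*(x^2 + 4*x) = (x - 4)*(x + 4)*(x)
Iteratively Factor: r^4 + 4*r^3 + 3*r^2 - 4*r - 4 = (r + 2)*(r^3 + 2*r^2 - r - 2) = (r + 1)*(r + 2)*(r^2 + r - 2) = (r - 1)*(r + 1)*(r + 2)*(r + 2)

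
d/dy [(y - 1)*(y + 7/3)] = 2*y + 4/3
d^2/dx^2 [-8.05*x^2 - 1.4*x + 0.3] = -16.1000000000000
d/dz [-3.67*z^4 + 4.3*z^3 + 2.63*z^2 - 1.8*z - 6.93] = -14.68*z^3 + 12.9*z^2 + 5.26*z - 1.8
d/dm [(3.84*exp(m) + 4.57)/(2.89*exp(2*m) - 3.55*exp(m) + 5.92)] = (-11.0976*exp(2*m) - 26.4146*exp(m) + 38.9563)*exp(m)/(8.3521*exp(4*m) - 20.519*exp(3*m) + 46.8201*exp(2*m) - 42.032*exp(m) + 35.0464)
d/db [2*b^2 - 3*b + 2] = 4*b - 3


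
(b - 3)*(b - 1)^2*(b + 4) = b^4 - b^3 - 13*b^2 + 25*b - 12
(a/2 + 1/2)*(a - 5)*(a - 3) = a^3/2 - 7*a^2/2 + 7*a/2 + 15/2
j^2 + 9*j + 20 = (j + 4)*(j + 5)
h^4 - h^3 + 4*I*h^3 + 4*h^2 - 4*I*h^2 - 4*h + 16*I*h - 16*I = (h - 1)*(h - 2*I)*(h + 2*I)*(h + 4*I)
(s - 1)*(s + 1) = s^2 - 1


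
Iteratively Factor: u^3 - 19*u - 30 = (u + 3)*(u^2 - 3*u - 10) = (u - 5)*(u + 3)*(u + 2)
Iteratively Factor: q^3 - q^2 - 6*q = (q)*(q^2 - q - 6) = q*(q + 2)*(q - 3)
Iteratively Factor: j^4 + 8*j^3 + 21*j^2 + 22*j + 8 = (j + 4)*(j^3 + 4*j^2 + 5*j + 2) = (j + 1)*(j + 4)*(j^2 + 3*j + 2) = (j + 1)*(j + 2)*(j + 4)*(j + 1)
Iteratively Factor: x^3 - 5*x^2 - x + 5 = (x - 5)*(x^2 - 1) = (x - 5)*(x - 1)*(x + 1)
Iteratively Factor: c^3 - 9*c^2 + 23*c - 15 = (c - 1)*(c^2 - 8*c + 15) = (c - 5)*(c - 1)*(c - 3)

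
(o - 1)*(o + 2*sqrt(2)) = o^2 - o + 2*sqrt(2)*o - 2*sqrt(2)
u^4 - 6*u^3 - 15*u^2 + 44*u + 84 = (u - 7)*(u - 3)*(u + 2)^2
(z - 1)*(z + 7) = z^2 + 6*z - 7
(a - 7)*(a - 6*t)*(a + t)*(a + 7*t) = a^4 + 2*a^3*t - 7*a^3 - 41*a^2*t^2 - 14*a^2*t - 42*a*t^3 + 287*a*t^2 + 294*t^3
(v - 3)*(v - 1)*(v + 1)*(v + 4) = v^4 + v^3 - 13*v^2 - v + 12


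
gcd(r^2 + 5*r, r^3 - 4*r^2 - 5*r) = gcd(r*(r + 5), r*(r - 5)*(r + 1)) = r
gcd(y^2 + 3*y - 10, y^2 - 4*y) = 1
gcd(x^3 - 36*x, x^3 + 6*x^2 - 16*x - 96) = x + 6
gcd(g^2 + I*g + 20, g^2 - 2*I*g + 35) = g + 5*I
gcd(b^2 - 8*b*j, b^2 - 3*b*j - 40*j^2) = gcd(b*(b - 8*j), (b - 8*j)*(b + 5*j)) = b - 8*j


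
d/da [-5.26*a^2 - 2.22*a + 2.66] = -10.52*a - 2.22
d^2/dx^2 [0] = 0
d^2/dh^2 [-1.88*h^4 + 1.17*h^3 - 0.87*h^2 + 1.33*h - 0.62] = -22.56*h^2 + 7.02*h - 1.74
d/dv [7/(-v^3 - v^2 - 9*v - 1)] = 7*(3*v^2 + 2*v + 9)/(v^3 + v^2 + 9*v + 1)^2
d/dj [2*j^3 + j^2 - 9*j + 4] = 6*j^2 + 2*j - 9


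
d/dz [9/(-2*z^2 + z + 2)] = 9*(4*z - 1)/(-2*z^2 + z + 2)^2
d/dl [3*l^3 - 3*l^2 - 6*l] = 9*l^2 - 6*l - 6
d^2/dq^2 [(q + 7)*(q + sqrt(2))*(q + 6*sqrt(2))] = 6*q + 14 + 14*sqrt(2)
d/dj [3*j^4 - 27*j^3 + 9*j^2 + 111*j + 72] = 12*j^3 - 81*j^2 + 18*j + 111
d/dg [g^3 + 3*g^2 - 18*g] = 3*g^2 + 6*g - 18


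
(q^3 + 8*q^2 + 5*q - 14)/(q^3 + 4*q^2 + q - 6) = (q + 7)/(q + 3)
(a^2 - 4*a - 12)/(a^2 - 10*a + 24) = (a + 2)/(a - 4)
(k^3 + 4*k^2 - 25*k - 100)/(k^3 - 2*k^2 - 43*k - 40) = (k^2 - k - 20)/(k^2 - 7*k - 8)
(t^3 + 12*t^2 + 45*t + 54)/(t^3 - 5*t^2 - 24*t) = (t^2 + 9*t + 18)/(t*(t - 8))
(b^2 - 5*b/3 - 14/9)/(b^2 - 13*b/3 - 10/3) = (b - 7/3)/(b - 5)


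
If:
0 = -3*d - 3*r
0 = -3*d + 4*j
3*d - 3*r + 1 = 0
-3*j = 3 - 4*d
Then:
No Solution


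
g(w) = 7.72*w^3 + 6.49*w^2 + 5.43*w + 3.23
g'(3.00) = 252.81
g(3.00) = 286.37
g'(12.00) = 3496.23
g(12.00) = 14343.11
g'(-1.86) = 61.41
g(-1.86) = -34.09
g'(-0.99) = 15.28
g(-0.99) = -3.28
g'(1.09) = 47.09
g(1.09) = 26.86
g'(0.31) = 11.68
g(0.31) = 5.77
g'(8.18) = 1661.30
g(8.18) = 4707.40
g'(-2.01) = 72.91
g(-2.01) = -44.16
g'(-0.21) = 3.73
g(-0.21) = 2.30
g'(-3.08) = 185.16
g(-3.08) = -177.49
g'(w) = 23.16*w^2 + 12.98*w + 5.43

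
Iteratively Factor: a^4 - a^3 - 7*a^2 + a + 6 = (a + 1)*(a^3 - 2*a^2 - 5*a + 6) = (a - 3)*(a + 1)*(a^2 + a - 2) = (a - 3)*(a - 1)*(a + 1)*(a + 2)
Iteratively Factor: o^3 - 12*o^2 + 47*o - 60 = (o - 5)*(o^2 - 7*o + 12) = (o - 5)*(o - 4)*(o - 3)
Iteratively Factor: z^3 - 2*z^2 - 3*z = (z - 3)*(z^2 + z) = z*(z - 3)*(z + 1)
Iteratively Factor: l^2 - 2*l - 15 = (l - 5)*(l + 3)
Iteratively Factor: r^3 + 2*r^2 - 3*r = (r + 3)*(r^2 - r) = (r - 1)*(r + 3)*(r)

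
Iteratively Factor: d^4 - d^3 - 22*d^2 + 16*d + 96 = (d - 4)*(d^3 + 3*d^2 - 10*d - 24) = (d - 4)*(d + 4)*(d^2 - d - 6) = (d - 4)*(d + 2)*(d + 4)*(d - 3)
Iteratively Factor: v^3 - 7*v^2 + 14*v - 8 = (v - 2)*(v^2 - 5*v + 4) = (v - 2)*(v - 1)*(v - 4)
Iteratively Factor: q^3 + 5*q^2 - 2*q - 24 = (q + 4)*(q^2 + q - 6) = (q - 2)*(q + 4)*(q + 3)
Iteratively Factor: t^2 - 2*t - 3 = (t - 3)*(t + 1)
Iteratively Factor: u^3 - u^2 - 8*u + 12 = (u - 2)*(u^2 + u - 6) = (u - 2)*(u + 3)*(u - 2)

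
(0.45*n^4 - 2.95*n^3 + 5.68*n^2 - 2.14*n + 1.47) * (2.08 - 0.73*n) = -0.3285*n^5 + 3.0895*n^4 - 10.2824*n^3 + 13.3766*n^2 - 5.5243*n + 3.0576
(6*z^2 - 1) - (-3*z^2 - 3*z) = 9*z^2 + 3*z - 1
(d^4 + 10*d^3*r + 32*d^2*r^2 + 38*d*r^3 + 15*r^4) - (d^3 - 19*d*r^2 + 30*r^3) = d^4 + 10*d^3*r - d^3 + 32*d^2*r^2 + 38*d*r^3 + 19*d*r^2 + 15*r^4 - 30*r^3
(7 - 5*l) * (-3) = 15*l - 21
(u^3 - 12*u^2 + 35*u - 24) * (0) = 0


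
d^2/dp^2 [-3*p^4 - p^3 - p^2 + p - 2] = -36*p^2 - 6*p - 2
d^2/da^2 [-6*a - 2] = 0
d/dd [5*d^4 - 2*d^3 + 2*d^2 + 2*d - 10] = 20*d^3 - 6*d^2 + 4*d + 2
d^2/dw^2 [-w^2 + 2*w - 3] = -2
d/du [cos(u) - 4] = -sin(u)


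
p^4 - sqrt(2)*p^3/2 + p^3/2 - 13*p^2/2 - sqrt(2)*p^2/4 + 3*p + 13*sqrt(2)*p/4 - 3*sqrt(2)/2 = (p - 2)*(p - 1/2)*(p + 3)*(p - sqrt(2)/2)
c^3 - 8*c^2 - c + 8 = (c - 8)*(c - 1)*(c + 1)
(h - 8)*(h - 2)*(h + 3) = h^3 - 7*h^2 - 14*h + 48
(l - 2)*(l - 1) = l^2 - 3*l + 2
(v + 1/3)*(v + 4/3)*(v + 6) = v^3 + 23*v^2/3 + 94*v/9 + 8/3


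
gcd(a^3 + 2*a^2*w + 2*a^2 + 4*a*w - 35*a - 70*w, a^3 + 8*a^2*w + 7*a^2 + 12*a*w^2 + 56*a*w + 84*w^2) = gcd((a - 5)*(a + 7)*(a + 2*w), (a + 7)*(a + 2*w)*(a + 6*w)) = a^2 + 2*a*w + 7*a + 14*w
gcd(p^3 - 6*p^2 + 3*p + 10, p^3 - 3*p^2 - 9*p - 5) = p^2 - 4*p - 5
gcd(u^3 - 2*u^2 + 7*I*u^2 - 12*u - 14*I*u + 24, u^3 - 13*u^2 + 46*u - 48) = u - 2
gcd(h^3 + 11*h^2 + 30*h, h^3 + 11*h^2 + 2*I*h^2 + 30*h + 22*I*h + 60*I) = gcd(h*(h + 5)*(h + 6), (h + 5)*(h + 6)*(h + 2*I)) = h^2 + 11*h + 30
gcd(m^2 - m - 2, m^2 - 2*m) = m - 2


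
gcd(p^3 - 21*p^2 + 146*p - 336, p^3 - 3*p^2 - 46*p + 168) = p - 6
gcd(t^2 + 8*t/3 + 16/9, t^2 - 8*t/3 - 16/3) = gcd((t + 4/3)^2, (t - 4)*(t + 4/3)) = t + 4/3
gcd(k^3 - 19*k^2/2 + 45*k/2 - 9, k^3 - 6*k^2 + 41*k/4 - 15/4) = k^2 - 7*k/2 + 3/2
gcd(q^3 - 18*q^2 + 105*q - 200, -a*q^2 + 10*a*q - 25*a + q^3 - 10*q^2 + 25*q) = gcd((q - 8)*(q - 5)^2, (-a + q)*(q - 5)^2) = q^2 - 10*q + 25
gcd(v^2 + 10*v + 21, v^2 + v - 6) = v + 3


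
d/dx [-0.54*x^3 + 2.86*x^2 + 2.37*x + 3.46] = -1.62*x^2 + 5.72*x + 2.37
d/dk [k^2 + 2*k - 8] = 2*k + 2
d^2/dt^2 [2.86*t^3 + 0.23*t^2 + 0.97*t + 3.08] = 17.16*t + 0.46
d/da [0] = 0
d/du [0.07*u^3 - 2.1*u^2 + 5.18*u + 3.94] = 0.21*u^2 - 4.2*u + 5.18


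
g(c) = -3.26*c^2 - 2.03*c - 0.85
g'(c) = -6.52*c - 2.03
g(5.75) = -120.31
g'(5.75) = -39.52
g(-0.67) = -0.95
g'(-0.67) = 2.34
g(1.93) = -16.91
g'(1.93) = -14.61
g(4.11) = -64.26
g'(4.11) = -28.83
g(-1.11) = -2.61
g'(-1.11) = 5.21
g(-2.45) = -15.44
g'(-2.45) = 13.94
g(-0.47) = -0.62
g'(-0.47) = 1.03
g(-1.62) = -6.12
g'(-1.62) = 8.53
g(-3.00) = -24.10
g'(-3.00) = 17.53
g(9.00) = -283.18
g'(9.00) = -60.71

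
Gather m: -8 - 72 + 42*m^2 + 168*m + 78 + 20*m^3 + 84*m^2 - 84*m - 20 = 20*m^3 + 126*m^2 + 84*m - 22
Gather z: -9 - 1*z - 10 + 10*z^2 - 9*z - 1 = 10*z^2 - 10*z - 20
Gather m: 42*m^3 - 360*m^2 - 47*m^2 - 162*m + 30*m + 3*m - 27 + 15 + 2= 42*m^3 - 407*m^2 - 129*m - 10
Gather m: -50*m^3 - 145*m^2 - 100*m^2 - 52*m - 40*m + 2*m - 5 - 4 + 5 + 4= -50*m^3 - 245*m^2 - 90*m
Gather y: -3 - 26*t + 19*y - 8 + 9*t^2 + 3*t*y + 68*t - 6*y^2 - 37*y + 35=9*t^2 + 42*t - 6*y^2 + y*(3*t - 18) + 24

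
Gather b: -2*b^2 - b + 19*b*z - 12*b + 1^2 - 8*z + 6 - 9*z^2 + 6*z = -2*b^2 + b*(19*z - 13) - 9*z^2 - 2*z + 7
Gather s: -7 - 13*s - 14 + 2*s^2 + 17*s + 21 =2*s^2 + 4*s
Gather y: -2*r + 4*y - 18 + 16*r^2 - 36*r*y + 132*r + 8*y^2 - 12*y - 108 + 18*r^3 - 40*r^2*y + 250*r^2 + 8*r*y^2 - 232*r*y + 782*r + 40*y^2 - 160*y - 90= 18*r^3 + 266*r^2 + 912*r + y^2*(8*r + 48) + y*(-40*r^2 - 268*r - 168) - 216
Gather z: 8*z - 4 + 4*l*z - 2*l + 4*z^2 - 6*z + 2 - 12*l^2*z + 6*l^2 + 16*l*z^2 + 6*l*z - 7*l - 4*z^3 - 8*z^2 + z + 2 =6*l^2 - 9*l - 4*z^3 + z^2*(16*l - 4) + z*(-12*l^2 + 10*l + 3)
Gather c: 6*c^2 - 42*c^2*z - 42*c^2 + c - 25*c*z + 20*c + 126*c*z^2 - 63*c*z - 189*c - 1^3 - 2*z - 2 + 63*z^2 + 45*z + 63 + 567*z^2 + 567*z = c^2*(-42*z - 36) + c*(126*z^2 - 88*z - 168) + 630*z^2 + 610*z + 60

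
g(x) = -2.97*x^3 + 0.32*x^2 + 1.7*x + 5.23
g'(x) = -8.91*x^2 + 0.64*x + 1.7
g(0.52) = 5.78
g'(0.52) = -0.38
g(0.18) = 5.53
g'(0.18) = 1.53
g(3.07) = -72.47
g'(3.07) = -80.31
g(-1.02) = 6.98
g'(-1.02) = -8.22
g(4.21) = -203.56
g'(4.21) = -153.53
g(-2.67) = 59.50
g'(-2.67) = -63.53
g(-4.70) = 312.66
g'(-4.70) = -198.13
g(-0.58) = 4.93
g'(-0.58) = -1.67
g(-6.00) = 648.07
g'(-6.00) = -322.90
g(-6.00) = 648.07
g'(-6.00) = -322.90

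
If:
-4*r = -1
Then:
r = 1/4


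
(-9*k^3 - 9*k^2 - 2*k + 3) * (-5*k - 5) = 45*k^4 + 90*k^3 + 55*k^2 - 5*k - 15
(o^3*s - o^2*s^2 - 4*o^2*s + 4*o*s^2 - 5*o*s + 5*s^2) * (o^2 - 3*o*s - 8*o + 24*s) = o^5*s - 4*o^4*s^2 - 12*o^4*s + 3*o^3*s^3 + 48*o^3*s^2 + 27*o^3*s - 36*o^2*s^3 - 108*o^2*s^2 + 40*o^2*s + 81*o*s^3 - 160*o*s^2 + 120*s^3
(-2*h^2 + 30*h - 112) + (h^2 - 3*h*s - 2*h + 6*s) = -h^2 - 3*h*s + 28*h + 6*s - 112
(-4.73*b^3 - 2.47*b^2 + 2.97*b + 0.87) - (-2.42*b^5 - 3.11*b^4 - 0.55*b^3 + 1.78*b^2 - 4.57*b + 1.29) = 2.42*b^5 + 3.11*b^4 - 4.18*b^3 - 4.25*b^2 + 7.54*b - 0.42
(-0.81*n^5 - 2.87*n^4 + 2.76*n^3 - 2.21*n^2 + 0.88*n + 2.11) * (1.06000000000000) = -0.8586*n^5 - 3.0422*n^4 + 2.9256*n^3 - 2.3426*n^2 + 0.9328*n + 2.2366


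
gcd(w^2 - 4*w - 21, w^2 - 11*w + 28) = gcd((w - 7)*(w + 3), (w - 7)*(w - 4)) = w - 7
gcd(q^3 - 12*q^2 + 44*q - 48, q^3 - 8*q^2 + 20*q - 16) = q^2 - 6*q + 8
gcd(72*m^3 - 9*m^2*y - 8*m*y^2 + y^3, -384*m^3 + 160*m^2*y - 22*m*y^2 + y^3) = -8*m + y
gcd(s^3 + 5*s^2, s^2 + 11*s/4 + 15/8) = 1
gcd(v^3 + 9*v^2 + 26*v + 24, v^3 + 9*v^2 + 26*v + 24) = v^3 + 9*v^2 + 26*v + 24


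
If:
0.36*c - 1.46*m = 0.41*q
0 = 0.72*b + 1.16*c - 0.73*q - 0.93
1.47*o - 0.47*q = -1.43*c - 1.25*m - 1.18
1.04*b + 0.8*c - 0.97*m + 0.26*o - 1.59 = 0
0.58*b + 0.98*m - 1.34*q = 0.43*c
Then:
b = 1.48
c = 0.20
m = -0.09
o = -0.76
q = 0.51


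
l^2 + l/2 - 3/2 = (l - 1)*(l + 3/2)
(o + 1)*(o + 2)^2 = o^3 + 5*o^2 + 8*o + 4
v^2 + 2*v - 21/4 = (v - 3/2)*(v + 7/2)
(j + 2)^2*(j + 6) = j^3 + 10*j^2 + 28*j + 24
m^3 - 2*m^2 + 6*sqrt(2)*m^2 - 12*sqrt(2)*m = m*(m - 2)*(m + 6*sqrt(2))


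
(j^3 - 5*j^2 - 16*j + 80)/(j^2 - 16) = j - 5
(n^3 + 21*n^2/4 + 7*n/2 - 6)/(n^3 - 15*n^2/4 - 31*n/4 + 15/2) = (n + 4)/(n - 5)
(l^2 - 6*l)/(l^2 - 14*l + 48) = l/(l - 8)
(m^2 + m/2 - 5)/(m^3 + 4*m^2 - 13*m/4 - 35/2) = 2/(2*m + 7)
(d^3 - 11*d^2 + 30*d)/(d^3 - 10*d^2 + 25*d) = (d - 6)/(d - 5)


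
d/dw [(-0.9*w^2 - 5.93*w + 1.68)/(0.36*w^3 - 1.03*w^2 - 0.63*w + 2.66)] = (0.324*w^4 + 4.2696*w^3 - 7.3553*w^2 - 1.3272*w - 14.7154)/(0.1296*w^6 - 0.7416*w^5 + 0.6073*w^4 + 3.213*w^3 - 5.0827*w^2 - 3.3516*w + 7.0756)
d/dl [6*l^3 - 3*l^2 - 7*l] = 18*l^2 - 6*l - 7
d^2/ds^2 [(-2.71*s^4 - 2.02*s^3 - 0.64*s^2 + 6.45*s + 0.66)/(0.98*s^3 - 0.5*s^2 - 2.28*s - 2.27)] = (3.5527136788005e-15*s^7 - 16.67436*s^6 - 44.621844*s^5 - 176.842116*s^4 - 232.429008*s^3 - 61.6163639999999*s^2 - 93.053832*s - 67.997264)/(0.941192*s^9 - 1.4406*s^8 - 5.834136*s^7 + 0.0378759999999998*s^6 + 20.247096*s^5 + 20.932428*s^4 - 12.229626*s^3 - 43.130454*s^2 - 35.245836*s - 11.697083)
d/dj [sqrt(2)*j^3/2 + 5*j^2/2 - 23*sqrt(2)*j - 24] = 3*sqrt(2)*j^2/2 + 5*j - 23*sqrt(2)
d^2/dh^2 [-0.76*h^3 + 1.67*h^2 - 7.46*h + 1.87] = 3.34 - 4.56*h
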